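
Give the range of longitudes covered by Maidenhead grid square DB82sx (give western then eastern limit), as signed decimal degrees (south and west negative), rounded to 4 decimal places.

-102.5000, -102.4167

Field D=3, B=1: +3·20° lon, +1·10° lat → SW at lon -120°, lat -80°.
Square 8, 2: +8·2° lon, +2·1° lat → SW at lon -104°, lat -78°.
Subsquare s=18, x=23: +18·0.0833333° lon, +23·0.0416667° lat → SW at lon -102.5°, lat -77.0417°.
Cell spans 0.0833333° lon × 0.0416667° lat.
west -102.5000, east -102.4167.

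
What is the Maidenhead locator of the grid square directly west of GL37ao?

Longitude subsquare a = 0; −1 → -1, wraps to 23 = x, carry into square.
Longitude square 3; −1 → 2.
The latitude characters are unchanged.

GL27xo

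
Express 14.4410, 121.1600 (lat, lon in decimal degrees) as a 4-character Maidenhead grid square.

PK04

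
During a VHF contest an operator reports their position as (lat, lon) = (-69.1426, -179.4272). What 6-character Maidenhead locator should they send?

Shift to the Maidenhead origin (180°W, 90°S): lon 0.5728, lat 20.8574.
Field (20°×10°, letters A–R): 0.5728/20 → 0 → A, 20.8574/10 → 2 → C; chars AC.
Square (2°×1°, digits 0–9): 0.5728/2 → 0, 0.8574/1 → 0; chars 00.
Subsquare (5′×2.5′, letters a–x): 0.5728/0.0833333 → 6 → g, 0.8574/0.0416667 → 20 → u; chars gu.

AC00gu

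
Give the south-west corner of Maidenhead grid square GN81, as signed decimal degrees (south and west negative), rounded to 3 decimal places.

41.000, -44.000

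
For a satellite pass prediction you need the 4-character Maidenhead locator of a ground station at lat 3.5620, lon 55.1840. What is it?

LJ73

Offset from 180°W / 90°S: lon 235.18°, lat 93.56°.
Field: lon ⌊235.18/20⌋ = 11 → L; lat ⌊93.56/10⌋ = 9 → J.
Square: lon ⌊15.18/2⌋ = 7; lat ⌊3.56/1⌋ = 3.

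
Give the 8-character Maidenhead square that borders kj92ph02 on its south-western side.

KJ92oh91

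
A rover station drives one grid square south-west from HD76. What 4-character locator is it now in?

Longitude square 7; −1 → 6.
Latitude square 6; −1 → 5.

HD65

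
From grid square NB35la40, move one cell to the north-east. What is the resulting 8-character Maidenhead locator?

NB35la51

Longitude extended square 4; +1 → 5.
Latitude extended square 0; +1 → 1.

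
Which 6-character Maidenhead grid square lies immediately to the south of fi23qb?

Latitude subsquare b = 1; −1 → 0 = a.
The longitude characters are unchanged.

FI23qa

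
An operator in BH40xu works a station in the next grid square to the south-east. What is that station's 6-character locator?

Longitude subsquare x = 23; +1 → 24, wraps to 0 = a, carry into square.
Longitude square 4; +1 → 5.
Latitude subsquare u = 20; −1 → 19 = t.

BH50at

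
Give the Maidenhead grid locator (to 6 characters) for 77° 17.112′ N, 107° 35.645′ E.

Add 180° to longitude and 90° to latitude: 287.5941, 167.2852.
Field: 287.5941/20 → 14 → O, 167.2852/10 → 16 → Q; chars OQ.
Square: 7.5941/2 → 3, 7.2852/1 → 7; chars 37.
Subsquare: 1.5941/0.0833333 → 19 → t, 0.2852/0.0416667 → 6 → g; chars tg.

OQ37tg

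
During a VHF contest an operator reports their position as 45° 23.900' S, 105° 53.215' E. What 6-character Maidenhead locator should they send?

OE24wo

Offset from 180°W / 90°S: lon 285.8869°, lat 44.6017°.
Field (20°×10°, letters A–R): 285.8869/20 → 14 → O, 44.6017/10 → 4 → E; chars OE.
Square (2°×1°, digits 0–9): 5.8869/2 → 2, 4.6017/1 → 4; chars 24.
Subsquare (5′×2.5′, letters a–x): 1.8869/0.0833333 → 22 → w, 0.6017/0.0416667 → 14 → o; chars wo.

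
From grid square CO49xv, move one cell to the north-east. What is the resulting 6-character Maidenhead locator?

Longitude subsquare x = 23; +1 → 24, wraps to 0 = a, carry into square.
Longitude square 4; +1 → 5.
Latitude subsquare v = 21; +1 → 22 = w.

CO59aw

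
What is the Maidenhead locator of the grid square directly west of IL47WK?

IL47vk

Longitude subsquare w = 22; −1 → 21 = v.
The latitude characters are unchanged.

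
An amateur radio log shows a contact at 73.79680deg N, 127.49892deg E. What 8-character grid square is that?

PQ33rt91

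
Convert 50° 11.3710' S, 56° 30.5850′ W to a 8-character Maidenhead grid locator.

GD19rt84

Offset from 180°W / 90°S: lon 123.49025°, lat 39.81048°.
Field: lon ⌊123.49025/20⌋ = 6 → G; lat ⌊39.81048/10⌋ = 3 → D.
Square: lon ⌊3.49025/2⌋ = 1; lat ⌊9.81048/1⌋ = 9.
Subsquare: lon ⌊1.49025/0.0833333⌋ = 17 → r; lat ⌊0.81048/0.0416667⌋ = 19 → t.
Extended square: lon ⌊0.07358/0.00833333⌋ = 8; lat ⌊0.01882/0.00416667⌋ = 4.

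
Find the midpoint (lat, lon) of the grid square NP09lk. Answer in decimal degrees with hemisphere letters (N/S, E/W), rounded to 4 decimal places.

69.4375° N, 80.9583° E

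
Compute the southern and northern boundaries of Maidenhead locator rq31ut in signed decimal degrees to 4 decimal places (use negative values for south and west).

71.7917, 71.8333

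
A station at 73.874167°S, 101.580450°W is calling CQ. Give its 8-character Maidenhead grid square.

Offset from 180°W / 90°S: lon 78.41955°, lat 16.12583°.
Field (20°×10°, letters A–R): lon ⌊78.41955/20⌋ = 3 → D; lat ⌊16.12583/10⌋ = 1 → B.
Square (2°×1°, digits 0–9): lon ⌊18.41955/2⌋ = 9; lat ⌊6.12583/1⌋ = 6.
Subsquare (5′×2.5′, letters a–x): lon ⌊0.41955/0.0833333⌋ = 5 → f; lat ⌊0.12583/0.0416667⌋ = 3 → d.
Extended square (30″×15″, digits 0–9): lon ⌊0.00288/0.00833333⌋ = 0; lat ⌊0.00083/0.00416667⌋ = 0.

DB96fd00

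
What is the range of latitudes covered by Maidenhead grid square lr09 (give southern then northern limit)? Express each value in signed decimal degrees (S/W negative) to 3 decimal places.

89.000, 90.000

Field L=11, R=17: +11·20° lon, +17·10° lat → SW at lon 40°, lat 80°.
Square 0, 9: +0·2° lon, +9·1° lat → SW at lon 40°, lat 89°.
Cell spans 2° lon × 1° lat.
south 89.000, north 90.000.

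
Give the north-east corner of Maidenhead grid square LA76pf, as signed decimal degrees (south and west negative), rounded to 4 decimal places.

-83.7500, 55.3333

Field L=11, A=0: +11·20° lon, +0·10° lat → SW at lon 40°, lat -90°.
Square 7, 6: +7·2° lon, +6·1° lat → SW at lon 54°, lat -84°.
Subsquare p=15, f=5: +15·0.0833333° lon, +5·0.0416667° lat → SW at lon 55.25°, lat -83.7917°.
Cell spans 0.0833333° lon × 0.0416667° lat. NE corner is SW corner plus one full cell.
latitude -83.7500, longitude 55.3333.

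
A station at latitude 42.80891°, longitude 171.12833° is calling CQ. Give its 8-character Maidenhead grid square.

RN52nt54

Shift to the Maidenhead origin (180°W, 90°S): lon 351.12833, lat 132.80891.
Field: lon ⌊351.12833/20⌋ = 17 → R; lat ⌊132.80891/10⌋ = 13 → N.
Square: lon ⌊11.12833/2⌋ = 5; lat ⌊2.80891/1⌋ = 2.
Subsquare: lon ⌊1.12833/0.0833333⌋ = 13 → n; lat ⌊0.80891/0.0416667⌋ = 19 → t.
Extended square: lon ⌊0.04500/0.00833333⌋ = 5; lat ⌊0.01724/0.00416667⌋ = 4.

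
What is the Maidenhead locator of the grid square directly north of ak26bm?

AK26bn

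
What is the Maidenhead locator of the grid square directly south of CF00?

Latitude square 0; −1 → -1, wraps to 9, carry into field.
Latitude field F = 5; −1 → 4 = E.
The longitude characters are unchanged.

CE09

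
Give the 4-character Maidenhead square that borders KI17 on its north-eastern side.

Longitude square 1; +1 → 2.
Latitude square 7; +1 → 8.

KI28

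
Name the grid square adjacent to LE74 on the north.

Latitude square 4; +1 → 5.
The longitude characters are unchanged.

LE75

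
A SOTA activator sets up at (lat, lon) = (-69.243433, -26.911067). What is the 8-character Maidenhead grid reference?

Shift to the Maidenhead origin (180°W, 90°S): lon 153.08893, lat 20.75657.
Field: 153.08893/20 → 7 → H, 20.75657/10 → 2 → C; chars HC.
Square: 13.08893/2 → 6, 0.75657/1 → 0; chars 60.
Subsquare: 1.08893/0.0833333 → 13 → n, 0.75657/0.0416667 → 18 → s; chars ns.
Extended square: 0.00560/0.00833333 → 0, 0.00657/0.00416667 → 1; chars 01.

HC60ns01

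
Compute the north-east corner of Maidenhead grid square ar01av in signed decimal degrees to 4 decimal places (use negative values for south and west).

81.9167, -179.9167

Field A=0, R=17: +0·20° lon, +17·10° lat → SW at lon -180°, lat 80°.
Square 0, 1: +0·2° lon, +1·1° lat → SW at lon -180°, lat 81°.
Subsquare a=0, v=21: +0·0.0833333° lon, +21·0.0416667° lat → SW at lon -180°, lat 81.875°.
Cell spans 0.0833333° lon × 0.0416667° lat. NE corner is SW corner plus one full cell.
latitude 81.9167, longitude -179.9167.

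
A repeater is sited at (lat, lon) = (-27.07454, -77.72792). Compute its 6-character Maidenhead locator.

FG12dw

Offset from 180°W / 90°S: lon 102.2721°, lat 62.9255°.
Field: lon ⌊102.2721/20⌋ = 5 → F; lat ⌊62.9255/10⌋ = 6 → G.
Square: lon ⌊2.2721/2⌋ = 1; lat ⌊2.9255/1⌋ = 2.
Subsquare: lon ⌊0.2721/0.0833333⌋ = 3 → d; lat ⌊0.9255/0.0416667⌋ = 22 → w.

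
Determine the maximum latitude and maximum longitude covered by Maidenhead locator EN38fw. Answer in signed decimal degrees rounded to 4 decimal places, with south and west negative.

48.9583, -93.5000

Field E=4, N=13: +4·20° lon, +13·10° lat → SW at lon -100°, lat 40°.
Square 3, 8: +3·2° lon, +8·1° lat → SW at lon -94°, lat 48°.
Subsquare f=5, w=22: +5·0.0833333° lon, +22·0.0416667° lat → SW at lon -93.5833°, lat 48.9167°.
Cell spans 0.0833333° lon × 0.0416667° lat. NE corner is SW corner plus one full cell.
latitude 48.9583, longitude -93.5000.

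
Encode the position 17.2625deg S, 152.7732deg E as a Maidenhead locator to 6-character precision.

QH62jr

Shift to the Maidenhead origin (180°W, 90°S): lon 332.7732, lat 72.7375.
Field (20°×10°, letters A–R): lon ⌊332.7732/20⌋ = 16 → Q; lat ⌊72.7375/10⌋ = 7 → H.
Square (2°×1°, digits 0–9): lon ⌊12.7732/2⌋ = 6; lat ⌊2.7375/1⌋ = 2.
Subsquare (5′×2.5′, letters a–x): lon ⌊0.7732/0.0833333⌋ = 9 → j; lat ⌊0.7375/0.0416667⌋ = 17 → r.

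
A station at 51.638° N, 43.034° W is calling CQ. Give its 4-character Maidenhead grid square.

Shift to the Maidenhead origin (180°W, 90°S): lon 136.97, lat 141.64.
Field: lon ⌊136.97/20⌋ = 6 → G; lat ⌊141.64/10⌋ = 14 → O.
Square: lon ⌊16.97/2⌋ = 8; lat ⌊1.64/1⌋ = 1.

GO81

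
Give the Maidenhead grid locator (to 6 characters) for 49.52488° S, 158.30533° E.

Offset from 180°W / 90°S: lon 338.3053°, lat 40.4751°.
Field (20°×10°, letters A–R): 338.3053/20 → 16 → Q, 40.4751/10 → 4 → E; chars QE.
Square (2°×1°, digits 0–9): 18.3053/2 → 9, 0.4751/1 → 0; chars 90.
Subsquare (5′×2.5′, letters a–x): 0.3053/0.0833333 → 3 → d, 0.4751/0.0416667 → 11 → l; chars dl.

QE90dl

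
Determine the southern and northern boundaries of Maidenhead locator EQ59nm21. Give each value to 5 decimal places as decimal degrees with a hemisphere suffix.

79.50417° N, 79.50833° N

Field E=4, Q=16: +4·20° lon, +16·10° lat → SW at lon -100°, lat 70°.
Square 5, 9: +5·2° lon, +9·1° lat → SW at lon -90°, lat 79°.
Subsquare n=13, m=12: +13·0.0833333° lon, +12·0.0416667° lat → SW at lon -88.9167°, lat 79.5°.
Extended square 2, 1: +2·0.00833333° lon, +1·0.00416667° lat → SW at lon -88.9°, lat 79.5042°.
Cell spans 0.00833333° lon × 0.00416667° lat.
south 79.50417° N, north 79.50833° N.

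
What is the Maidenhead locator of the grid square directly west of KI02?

JI92

Longitude square 0; −1 → -1, wraps to 9, carry into field.
Longitude field K = 10; −1 → 9 = J.
The latitude characters are unchanged.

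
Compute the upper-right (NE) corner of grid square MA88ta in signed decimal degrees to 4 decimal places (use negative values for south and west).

-81.9583, 77.6667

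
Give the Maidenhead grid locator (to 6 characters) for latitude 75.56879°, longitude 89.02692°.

NQ45mn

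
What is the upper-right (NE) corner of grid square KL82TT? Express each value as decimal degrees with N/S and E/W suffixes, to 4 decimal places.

22.8333° N, 37.6667° E

Field K=10, L=11: +10·20° lon, +11·10° lat → SW at lon 20°, lat 20°.
Square 8, 2: +8·2° lon, +2·1° lat → SW at lon 36°, lat 22°.
Subsquare t=19, t=19: +19·0.0833333° lon, +19·0.0416667° lat → SW at lon 37.5833°, lat 22.7917°.
Cell spans 0.0833333° lon × 0.0416667° lat. NE corner is SW corner plus one full cell.
latitude 22.8333° N, longitude 37.6667° E.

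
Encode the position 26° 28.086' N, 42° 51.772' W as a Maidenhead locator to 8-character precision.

Offset from 180°W / 90°S: lon 137.13713°, lat 116.46810°.
Field (20°×10°, letters A–R): 137.13713/20 → 6 → G, 116.46810/10 → 11 → L; chars GL.
Square (2°×1°, digits 0–9): 17.13713/2 → 8, 6.46810/1 → 6; chars 86.
Subsquare (5′×2.5′, letters a–x): 1.13713/0.0833333 → 13 → n, 0.46810/0.0416667 → 11 → l; chars nl.
Extended square (30″×15″, digits 0–9): 0.05380/0.00833333 → 6, 0.00977/0.00416667 → 2; chars 62.

GL86nl62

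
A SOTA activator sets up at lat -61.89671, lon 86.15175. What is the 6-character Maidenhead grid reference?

NC38bc

Offset from 180°W / 90°S: lon 266.1517°, lat 28.1033°.
Field (20°×10°, letters A–R): lon ⌊266.1517/20⌋ = 13 → N; lat ⌊28.1033/10⌋ = 2 → C.
Square (2°×1°, digits 0–9): lon ⌊6.1517/2⌋ = 3; lat ⌊8.1033/1⌋ = 8.
Subsquare (5′×2.5′, letters a–x): lon ⌊0.1517/0.0833333⌋ = 1 → b; lat ⌊0.1033/0.0416667⌋ = 2 → c.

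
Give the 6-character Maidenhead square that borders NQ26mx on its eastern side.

NQ26nx

Longitude subsquare m = 12; +1 → 13 = n.
The latitude characters are unchanged.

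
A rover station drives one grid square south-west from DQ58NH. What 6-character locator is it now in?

DQ58mg

Longitude subsquare n = 13; −1 → 12 = m.
Latitude subsquare h = 7; −1 → 6 = g.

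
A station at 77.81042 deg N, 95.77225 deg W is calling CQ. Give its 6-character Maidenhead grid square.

EQ27ct

Add 180° to longitude and 90° to latitude: 84.2278, 167.8104.
Field: lon ⌊84.2278/20⌋ = 4 → E; lat ⌊167.8104/10⌋ = 16 → Q.
Square: lon ⌊4.2278/2⌋ = 2; lat ⌊7.8104/1⌋ = 7.
Subsquare: lon ⌊0.2278/0.0833333⌋ = 2 → c; lat ⌊0.8104/0.0416667⌋ = 19 → t.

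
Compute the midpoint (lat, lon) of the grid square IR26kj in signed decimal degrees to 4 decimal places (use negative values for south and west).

86.3958, -15.1250

Field I=8, R=17: +8·20° lon, +17·10° lat → SW at lon -20°, lat 80°.
Square 2, 6: +2·2° lon, +6·1° lat → SW at lon -16°, lat 86°.
Subsquare k=10, j=9: +10·0.0833333° lon, +9·0.0416667° lat → SW at lon -15.1667°, lat 86.375°.
Cell spans 0.0833333° lon × 0.0416667° lat. Centre is SW corner plus half of each.
latitude 86.3958, longitude -15.1250.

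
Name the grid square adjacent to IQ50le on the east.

IQ50me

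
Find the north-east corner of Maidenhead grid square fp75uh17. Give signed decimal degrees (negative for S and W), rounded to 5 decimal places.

Field F=5, P=15: +5·20° lon, +15·10° lat → SW at lon -80°, lat 60°.
Square 7, 5: +7·2° lon, +5·1° lat → SW at lon -66°, lat 65°.
Subsquare u=20, h=7: +20·0.0833333° lon, +7·0.0416667° lat → SW at lon -64.3333°, lat 65.2917°.
Extended square 1, 7: +1·0.00833333° lon, +7·0.00416667° lat → SW at lon -64.325°, lat 65.3208°.
Cell spans 0.00833333° lon × 0.00416667° lat. NE corner is SW corner plus one full cell.
latitude 65.32500, longitude -64.31667.

65.32500, -64.31667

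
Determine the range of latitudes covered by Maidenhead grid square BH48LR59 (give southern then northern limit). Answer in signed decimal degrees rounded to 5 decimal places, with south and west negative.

-11.25417, -11.25000

Field B=1, H=7: +1·20° lon, +7·10° lat → SW at lon -160°, lat -20°.
Square 4, 8: +4·2° lon, +8·1° lat → SW at lon -152°, lat -12°.
Subsquare l=11, r=17: +11·0.0833333° lon, +17·0.0416667° lat → SW at lon -151.083°, lat -11.2917°.
Extended square 5, 9: +5·0.00833333° lon, +9·0.00416667° lat → SW at lon -151.042°, lat -11.2542°.
Cell spans 0.00833333° lon × 0.00416667° lat.
south -11.25417, north -11.25000.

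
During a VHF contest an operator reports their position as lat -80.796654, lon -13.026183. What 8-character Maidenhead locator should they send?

IA39le68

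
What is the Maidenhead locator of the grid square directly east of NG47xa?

Longitude subsquare x = 23; +1 → 24, wraps to 0 = a, carry into square.
Longitude square 4; +1 → 5.
The latitude characters are unchanged.

NG57aa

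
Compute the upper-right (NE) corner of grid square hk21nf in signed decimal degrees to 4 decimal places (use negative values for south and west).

11.2500, -34.8333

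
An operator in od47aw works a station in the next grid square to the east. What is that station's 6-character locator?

Longitude subsquare a = 0; +1 → 1 = b.
The latitude characters are unchanged.

OD47bw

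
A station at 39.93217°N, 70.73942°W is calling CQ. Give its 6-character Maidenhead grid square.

Add 180° to longitude and 90° to latitude: 109.2606, 129.9322.
Field: lon ⌊109.2606/20⌋ = 5 → F; lat ⌊129.9322/10⌋ = 12 → M.
Square: lon ⌊9.2606/2⌋ = 4; lat ⌊9.9322/1⌋ = 9.
Subsquare: lon ⌊1.2606/0.0833333⌋ = 15 → p; lat ⌊0.9322/0.0416667⌋ = 22 → w.

FM49pw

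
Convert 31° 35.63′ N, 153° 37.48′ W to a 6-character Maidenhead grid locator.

Shift to the Maidenhead origin (180°W, 90°S): lon 26.3753, lat 121.5938.
Field: 26.3753/20 → 1 → B, 121.5938/10 → 12 → M; chars BM.
Square: 6.3753/2 → 3, 1.5938/1 → 1; chars 31.
Subsquare: 0.3753/0.0833333 → 4 → e, 0.5938/0.0416667 → 14 → o; chars eo.

BM31eo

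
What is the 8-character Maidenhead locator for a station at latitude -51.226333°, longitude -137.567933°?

CD18fs15

Offset from 180°W / 90°S: lon 42.43207°, lat 38.77367°.
Field: lon ⌊42.43207/20⌋ = 2 → C; lat ⌊38.77367/10⌋ = 3 → D.
Square: lon ⌊2.43207/2⌋ = 1; lat ⌊8.77367/1⌋ = 8.
Subsquare: lon ⌊0.43207/0.0833333⌋ = 5 → f; lat ⌊0.77367/0.0416667⌋ = 18 → s.
Extended square: lon ⌊0.01540/0.00833333⌋ = 1; lat ⌊0.02367/0.00416667⌋ = 5.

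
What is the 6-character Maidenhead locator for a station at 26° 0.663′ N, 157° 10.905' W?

BL16ja

Offset from 180°W / 90°S: lon 22.8183°, lat 116.0110°.
Field: lon ⌊22.8183/20⌋ = 1 → B; lat ⌊116.0110/10⌋ = 11 → L.
Square: lon ⌊2.8183/2⌋ = 1; lat ⌊6.0110/1⌋ = 6.
Subsquare: lon ⌊0.8183/0.0833333⌋ = 9 → j; lat ⌊0.0110/0.0416667⌋ = 0 → a.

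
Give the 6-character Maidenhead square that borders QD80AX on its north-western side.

Longitude subsquare a = 0; −1 → -1, wraps to 23 = x, carry into square.
Longitude square 8; −1 → 7.
Latitude subsquare x = 23; +1 → 24, wraps to 0 = a, carry into square.
Latitude square 0; +1 → 1.

QD71xa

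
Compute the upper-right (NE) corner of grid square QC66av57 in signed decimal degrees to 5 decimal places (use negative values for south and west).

Field Q=16, C=2: +16·20° lon, +2·10° lat → SW at lon 140°, lat -70°.
Square 6, 6: +6·2° lon, +6·1° lat → SW at lon 152°, lat -64°.
Subsquare a=0, v=21: +0·0.0833333° lon, +21·0.0416667° lat → SW at lon 152°, lat -63.125°.
Extended square 5, 7: +5·0.00833333° lon, +7·0.00416667° lat → SW at lon 152.042°, lat -63.0958°.
Cell spans 0.00833333° lon × 0.00416667° lat. NE corner is SW corner plus one full cell.
latitude -63.09167, longitude 152.05000.

-63.09167, 152.05000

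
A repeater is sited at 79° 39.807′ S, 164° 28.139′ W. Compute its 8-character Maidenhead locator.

Add 180° to longitude and 90° to latitude: 15.53102, 10.33655.
Field: lon ⌊15.53102/20⌋ = 0 → A; lat ⌊10.33655/10⌋ = 1 → B.
Square: lon ⌊15.53102/2⌋ = 7; lat ⌊0.33655/1⌋ = 0.
Subsquare: lon ⌊1.53102/0.0833333⌋ = 18 → s; lat ⌊0.33655/0.0416667⌋ = 8 → i.
Extended square: lon ⌊0.03102/0.00833333⌋ = 3; lat ⌊0.00322/0.00416667⌋ = 0.

AB70si30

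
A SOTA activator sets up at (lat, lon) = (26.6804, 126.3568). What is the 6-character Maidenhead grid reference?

PL36eq

Shift to the Maidenhead origin (180°W, 90°S): lon 306.3568, lat 116.6804.
Field: 306.3568/20 → 15 → P, 116.6804/10 → 11 → L; chars PL.
Square: 6.3568/2 → 3, 6.6804/1 → 6; chars 36.
Subsquare: 0.3568/0.0833333 → 4 → e, 0.6804/0.0416667 → 16 → q; chars eq.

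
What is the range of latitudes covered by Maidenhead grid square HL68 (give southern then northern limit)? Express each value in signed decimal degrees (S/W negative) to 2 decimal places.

28.00, 29.00

Field H=7, L=11: +7·20° lon, +11·10° lat → SW at lon -40°, lat 20°.
Square 6, 8: +6·2° lon, +8·1° lat → SW at lon -28°, lat 28°.
Cell spans 2° lon × 1° lat.
south 28.00, north 29.00.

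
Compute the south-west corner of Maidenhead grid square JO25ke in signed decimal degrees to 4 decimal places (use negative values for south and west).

Field J=9, O=14: +9·20° lon, +14·10° lat → SW at lon 0°, lat 50°.
Square 2, 5: +2·2° lon, +5·1° lat → SW at lon 4°, lat 55°.
Subsquare k=10, e=4: +10·0.0833333° lon, +4·0.0416667° lat → SW at lon 4.83333°, lat 55.1667°.
latitude 55.1667, longitude 4.8333.

55.1667, 4.8333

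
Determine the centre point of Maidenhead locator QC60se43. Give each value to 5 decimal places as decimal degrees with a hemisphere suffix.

69.81875° S, 153.53750° E

Field Q=16, C=2: +16·20° lon, +2·10° lat → SW at lon 140°, lat -70°.
Square 6, 0: +6·2° lon, +0·1° lat → SW at lon 152°, lat -70°.
Subsquare s=18, e=4: +18·0.0833333° lon, +4·0.0416667° lat → SW at lon 153.5°, lat -69.8333°.
Extended square 4, 3: +4·0.00833333° lon, +3·0.00416667° lat → SW at lon 153.533°, lat -69.8208°.
Cell spans 0.00833333° lon × 0.00416667° lat. Centre is SW corner plus half of each.
latitude 69.81875° S, longitude 153.53750° E.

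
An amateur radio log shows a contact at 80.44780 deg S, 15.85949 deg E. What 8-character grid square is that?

Offset from 180°W / 90°S: lon 195.85949°, lat 9.55220°.
Field: 195.85949/20 → 9 → J, 9.55220/10 → 0 → A; chars JA.
Square: 15.85949/2 → 7, 9.55220/1 → 9; chars 79.
Subsquare: 1.85949/0.0833333 → 22 → w, 0.55220/0.0416667 → 13 → n; chars wn.
Extended square: 0.02616/0.00833333 → 3, 0.01053/0.00416667 → 2; chars 32.

JA79wn32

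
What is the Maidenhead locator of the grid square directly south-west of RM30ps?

RM30or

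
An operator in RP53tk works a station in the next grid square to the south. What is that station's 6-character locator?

RP53tj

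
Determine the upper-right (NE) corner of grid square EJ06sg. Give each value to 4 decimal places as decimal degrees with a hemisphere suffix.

6.2917° N, 98.4167° W

Field E=4, J=9: +4·20° lon, +9·10° lat → SW at lon -100°, lat 0°.
Square 0, 6: +0·2° lon, +6·1° lat → SW at lon -100°, lat 6°.
Subsquare s=18, g=6: +18·0.0833333° lon, +6·0.0416667° lat → SW at lon -98.5°, lat 6.25°.
Cell spans 0.0833333° lon × 0.0416667° lat. NE corner is SW corner plus one full cell.
latitude 6.2917° N, longitude 98.4167° W.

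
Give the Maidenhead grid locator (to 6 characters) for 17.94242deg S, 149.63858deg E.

Offset from 180°W / 90°S: lon 329.6386°, lat 72.0576°.
Field: lon ⌊329.6386/20⌋ = 16 → Q; lat ⌊72.0576/10⌋ = 7 → H.
Square: lon ⌊9.6386/2⌋ = 4; lat ⌊2.0576/1⌋ = 2.
Subsquare: lon ⌊1.6386/0.0833333⌋ = 19 → t; lat ⌊0.0576/0.0416667⌋ = 1 → b.

QH42tb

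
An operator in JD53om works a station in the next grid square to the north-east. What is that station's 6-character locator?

JD53pn

Longitude subsquare o = 14; +1 → 15 = p.
Latitude subsquare m = 12; +1 → 13 = n.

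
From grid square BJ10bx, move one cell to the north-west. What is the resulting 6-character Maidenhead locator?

Longitude subsquare b = 1; −1 → 0 = a.
Latitude subsquare x = 23; +1 → 24, wraps to 0 = a, carry into square.
Latitude square 0; +1 → 1.

BJ11aa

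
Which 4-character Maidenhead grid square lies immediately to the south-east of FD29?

FD38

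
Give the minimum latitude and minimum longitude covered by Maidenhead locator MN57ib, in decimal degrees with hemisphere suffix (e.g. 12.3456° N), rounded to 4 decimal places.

Field M=12, N=13: +12·20° lon, +13·10° lat → SW at lon 60°, lat 40°.
Square 5, 7: +5·2° lon, +7·1° lat → SW at lon 70°, lat 47°.
Subsquare i=8, b=1: +8·0.0833333° lon, +1·0.0416667° lat → SW at lon 70.6667°, lat 47.0417°.
latitude 47.0417° N, longitude 70.6667° E.

47.0417° N, 70.6667° E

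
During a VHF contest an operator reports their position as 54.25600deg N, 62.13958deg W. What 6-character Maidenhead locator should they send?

FO84wg

Shift to the Maidenhead origin (180°W, 90°S): lon 117.8604, lat 144.2560.
Field: 117.8604/20 → 5 → F, 144.2560/10 → 14 → O; chars FO.
Square: 17.8604/2 → 8, 4.2560/1 → 4; chars 84.
Subsquare: 1.8604/0.0833333 → 22 → w, 0.2560/0.0416667 → 6 → g; chars wg.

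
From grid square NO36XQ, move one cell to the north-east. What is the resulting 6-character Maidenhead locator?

Longitude subsquare x = 23; +1 → 24, wraps to 0 = a, carry into square.
Longitude square 3; +1 → 4.
Latitude subsquare q = 16; +1 → 17 = r.

NO46ar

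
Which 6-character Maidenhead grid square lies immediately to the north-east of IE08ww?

Longitude subsquare w = 22; +1 → 23 = x.
Latitude subsquare w = 22; +1 → 23 = x.

IE08xx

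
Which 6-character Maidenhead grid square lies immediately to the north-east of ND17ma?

ND17nb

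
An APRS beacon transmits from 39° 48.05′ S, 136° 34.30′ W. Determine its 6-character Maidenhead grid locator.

CF10re

Shift to the Maidenhead origin (180°W, 90°S): lon 43.4283, lat 50.1992.
Field: lon ⌊43.4283/20⌋ = 2 → C; lat ⌊50.1992/10⌋ = 5 → F.
Square: lon ⌊3.4283/2⌋ = 1; lat ⌊0.1992/1⌋ = 0.
Subsquare: lon ⌊1.4283/0.0833333⌋ = 17 → r; lat ⌊0.1992/0.0416667⌋ = 4 → e.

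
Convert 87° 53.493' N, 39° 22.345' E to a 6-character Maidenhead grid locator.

KR97qv

Offset from 180°W / 90°S: lon 219.3724°, lat 177.8915°.
Field: lon ⌊219.3724/20⌋ = 10 → K; lat ⌊177.8915/10⌋ = 17 → R.
Square: lon ⌊19.3724/2⌋ = 9; lat ⌊7.8915/1⌋ = 7.
Subsquare: lon ⌊1.3724/0.0833333⌋ = 16 → q; lat ⌊0.8915/0.0416667⌋ = 21 → v.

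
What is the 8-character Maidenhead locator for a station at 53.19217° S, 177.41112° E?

RD86qt93

Add 180° to longitude and 90° to latitude: 357.41112, 36.80783.
Field: 357.41112/20 → 17 → R, 36.80783/10 → 3 → D; chars RD.
Square: 17.41112/2 → 8, 6.80783/1 → 6; chars 86.
Subsquare: 1.41112/0.0833333 → 16 → q, 0.80783/0.0416667 → 19 → t; chars qt.
Extended square: 0.07779/0.00833333 → 9, 0.01616/0.00416667 → 3; chars 93.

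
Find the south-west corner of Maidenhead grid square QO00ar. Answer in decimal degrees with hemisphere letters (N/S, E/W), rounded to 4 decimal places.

50.7083° N, 140.0000° E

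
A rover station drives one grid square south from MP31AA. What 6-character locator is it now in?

MP30ax

Latitude subsquare a = 0; −1 → -1, wraps to 23 = x, carry into square.
Latitude square 1; −1 → 0.
The longitude characters are unchanged.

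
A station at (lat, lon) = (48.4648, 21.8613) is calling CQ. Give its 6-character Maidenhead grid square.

Offset from 180°W / 90°S: lon 201.8613°, lat 138.4648°.
Field: lon ⌊201.8613/20⌋ = 10 → K; lat ⌊138.4648/10⌋ = 13 → N.
Square: lon ⌊1.8613/2⌋ = 0; lat ⌊8.4648/1⌋ = 8.
Subsquare: lon ⌊1.8613/0.0833333⌋ = 22 → w; lat ⌊0.4648/0.0416667⌋ = 11 → l.

KN08wl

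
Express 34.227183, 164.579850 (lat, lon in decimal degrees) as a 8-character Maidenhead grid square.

RM24gf94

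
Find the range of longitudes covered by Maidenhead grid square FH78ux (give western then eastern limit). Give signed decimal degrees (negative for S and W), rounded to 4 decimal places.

Field F=5, H=7: +5·20° lon, +7·10° lat → SW at lon -80°, lat -20°.
Square 7, 8: +7·2° lon, +8·1° lat → SW at lon -66°, lat -12°.
Subsquare u=20, x=23: +20·0.0833333° lon, +23·0.0416667° lat → SW at lon -64.3333°, lat -11.0417°.
Cell spans 0.0833333° lon × 0.0416667° lat.
west -64.3333, east -64.2500.

-64.3333, -64.2500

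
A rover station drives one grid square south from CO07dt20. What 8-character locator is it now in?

Latitude extended square 0; −1 → -1, wraps to 9, carry into subsquare.
Latitude subsquare t = 19; −1 → 18 = s.
The longitude characters are unchanged.

CO07ds29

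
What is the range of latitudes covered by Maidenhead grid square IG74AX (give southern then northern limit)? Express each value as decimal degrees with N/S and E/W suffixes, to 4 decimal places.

25.0417° S, 25.0000° S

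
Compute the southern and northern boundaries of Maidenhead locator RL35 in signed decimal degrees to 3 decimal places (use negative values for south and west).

25.000, 26.000

Field R=17, L=11: +17·20° lon, +11·10° lat → SW at lon 160°, lat 20°.
Square 3, 5: +3·2° lon, +5·1° lat → SW at lon 166°, lat 25°.
Cell spans 2° lon × 1° lat.
south 25.000, north 26.000.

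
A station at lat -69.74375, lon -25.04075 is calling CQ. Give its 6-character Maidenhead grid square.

Shift to the Maidenhead origin (180°W, 90°S): lon 154.9592, lat 20.2562.
Field: 154.9592/20 → 7 → H, 20.2562/10 → 2 → C; chars HC.
Square: 14.9592/2 → 7, 0.2562/1 → 0; chars 70.
Subsquare: 0.9592/0.0833333 → 11 → l, 0.2562/0.0416667 → 6 → g; chars lg.

HC70lg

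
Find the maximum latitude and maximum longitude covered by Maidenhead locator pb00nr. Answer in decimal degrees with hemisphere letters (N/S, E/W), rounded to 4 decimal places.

79.2500° S, 121.1667° E

Field P=15, B=1: +15·20° lon, +1·10° lat → SW at lon 120°, lat -80°.
Square 0, 0: +0·2° lon, +0·1° lat → SW at lon 120°, lat -80°.
Subsquare n=13, r=17: +13·0.0833333° lon, +17·0.0416667° lat → SW at lon 121.083°, lat -79.2917°.
Cell spans 0.0833333° lon × 0.0416667° lat. NE corner is SW corner plus one full cell.
latitude 79.2500° S, longitude 121.1667° E.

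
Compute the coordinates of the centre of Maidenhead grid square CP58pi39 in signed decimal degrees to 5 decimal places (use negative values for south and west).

Field C=2, P=15: +2·20° lon, +15·10° lat → SW at lon -140°, lat 60°.
Square 5, 8: +5·2° lon, +8·1° lat → SW at lon -130°, lat 68°.
Subsquare p=15, i=8: +15·0.0833333° lon, +8·0.0416667° lat → SW at lon -128.75°, lat 68.3333°.
Extended square 3, 9: +3·0.00833333° lon, +9·0.00416667° lat → SW at lon -128.725°, lat 68.3708°.
Cell spans 0.00833333° lon × 0.00416667° lat. Centre is SW corner plus half of each.
latitude 68.37292, longitude -128.72083.

68.37292, -128.72083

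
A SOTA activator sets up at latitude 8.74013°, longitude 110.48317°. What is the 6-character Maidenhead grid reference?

Shift to the Maidenhead origin (180°W, 90°S): lon 290.4832, lat 98.7401.
Field: lon ⌊290.4832/20⌋ = 14 → O; lat ⌊98.7401/10⌋ = 9 → J.
Square: lon ⌊10.4832/2⌋ = 5; lat ⌊8.7401/1⌋ = 8.
Subsquare: lon ⌊0.4832/0.0833333⌋ = 5 → f; lat ⌊0.7401/0.0416667⌋ = 17 → r.

OJ58fr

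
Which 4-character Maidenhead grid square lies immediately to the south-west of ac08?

Longitude square 0; −1 → -1, wraps to 9, carry into field.
Longitude field A = 0; −1 → -1, wraps to 17 = R, wrapping around the antimeridian.
Latitude square 8; −1 → 7.

RC97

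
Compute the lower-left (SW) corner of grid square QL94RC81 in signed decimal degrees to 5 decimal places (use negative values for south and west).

24.08750, 159.48333

Field Q=16, L=11: +16·20° lon, +11·10° lat → SW at lon 140°, lat 20°.
Square 9, 4: +9·2° lon, +4·1° lat → SW at lon 158°, lat 24°.
Subsquare r=17, c=2: +17·0.0833333° lon, +2·0.0416667° lat → SW at lon 159.417°, lat 24.0833°.
Extended square 8, 1: +8·0.00833333° lon, +1·0.00416667° lat → SW at lon 159.483°, lat 24.0875°.
latitude 24.08750, longitude 159.48333.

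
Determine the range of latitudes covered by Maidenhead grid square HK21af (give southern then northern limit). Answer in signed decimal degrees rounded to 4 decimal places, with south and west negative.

11.2083, 11.2500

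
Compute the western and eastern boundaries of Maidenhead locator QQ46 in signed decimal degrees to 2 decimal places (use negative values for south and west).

Field Q=16, Q=16: +16·20° lon, +16·10° lat → SW at lon 140°, lat 70°.
Square 4, 6: +4·2° lon, +6·1° lat → SW at lon 148°, lat 76°.
Cell spans 2° lon × 1° lat.
west 148.00, east 150.00.

148.00, 150.00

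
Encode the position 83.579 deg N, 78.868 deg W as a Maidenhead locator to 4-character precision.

FR03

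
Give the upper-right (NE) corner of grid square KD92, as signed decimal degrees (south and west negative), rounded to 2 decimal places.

Field K=10, D=3: +10·20° lon, +3·10° lat → SW at lon 20°, lat -60°.
Square 9, 2: +9·2° lon, +2·1° lat → SW at lon 38°, lat -58°.
Cell spans 2° lon × 1° lat. NE corner is SW corner plus one full cell.
latitude -57.00, longitude 40.00.

-57.00, 40.00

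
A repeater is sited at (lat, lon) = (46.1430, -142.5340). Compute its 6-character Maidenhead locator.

BN86rd

Shift to the Maidenhead origin (180°W, 90°S): lon 37.4660, lat 136.1430.
Field (20°×10°, letters A–R): 37.4660/20 → 1 → B, 136.1430/10 → 13 → N; chars BN.
Square (2°×1°, digits 0–9): 17.4660/2 → 8, 6.1430/1 → 6; chars 86.
Subsquare (5′×2.5′, letters a–x): 1.4660/0.0833333 → 17 → r, 0.1430/0.0416667 → 3 → d; chars rd.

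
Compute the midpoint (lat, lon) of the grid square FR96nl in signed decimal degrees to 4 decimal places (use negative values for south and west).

Field F=5, R=17: +5·20° lon, +17·10° lat → SW at lon -80°, lat 80°.
Square 9, 6: +9·2° lon, +6·1° lat → SW at lon -62°, lat 86°.
Subsquare n=13, l=11: +13·0.0833333° lon, +11·0.0416667° lat → SW at lon -60.9167°, lat 86.4583°.
Cell spans 0.0833333° lon × 0.0416667° lat. Centre is SW corner plus half of each.
latitude 86.4792, longitude -60.8750.

86.4792, -60.8750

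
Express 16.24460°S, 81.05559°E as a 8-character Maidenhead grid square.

Add 180° to longitude and 90° to latitude: 261.05559, 73.75540.
Field (20°×10°, letters A–R): lon ⌊261.05559/20⌋ = 13 → N; lat ⌊73.75540/10⌋ = 7 → H.
Square (2°×1°, digits 0–9): lon ⌊1.05559/2⌋ = 0; lat ⌊3.75540/1⌋ = 3.
Subsquare (5′×2.5′, letters a–x): lon ⌊1.05559/0.0833333⌋ = 12 → m; lat ⌊0.75540/0.0416667⌋ = 18 → s.
Extended square (30″×15″, digits 0–9): lon ⌊0.05559/0.00833333⌋ = 6; lat ⌊0.00540/0.00416667⌋ = 1.

NH03ms61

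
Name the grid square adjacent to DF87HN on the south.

Latitude subsquare n = 13; −1 → 12 = m.
The longitude characters are unchanged.

DF87hm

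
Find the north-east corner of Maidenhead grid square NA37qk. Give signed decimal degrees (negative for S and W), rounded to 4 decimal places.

-82.5417, 87.4167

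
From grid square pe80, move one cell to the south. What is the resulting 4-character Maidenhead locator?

PD89

Latitude square 0; −1 → -1, wraps to 9, carry into field.
Latitude field E = 4; −1 → 3 = D.
The longitude characters are unchanged.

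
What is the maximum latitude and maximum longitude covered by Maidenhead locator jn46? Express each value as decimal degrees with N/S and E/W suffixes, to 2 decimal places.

Field J=9, N=13: +9·20° lon, +13·10° lat → SW at lon 0°, lat 40°.
Square 4, 6: +4·2° lon, +6·1° lat → SW at lon 8°, lat 46°.
Cell spans 2° lon × 1° lat. NE corner is SW corner plus one full cell.
latitude 47.00° N, longitude 10.00° E.

47.00° N, 10.00° E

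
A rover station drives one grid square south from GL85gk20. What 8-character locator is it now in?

GL85gj29

Latitude extended square 0; −1 → -1, wraps to 9, carry into subsquare.
Latitude subsquare k = 10; −1 → 9 = j.
The longitude characters are unchanged.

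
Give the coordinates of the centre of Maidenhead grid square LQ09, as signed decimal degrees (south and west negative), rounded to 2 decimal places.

79.50, 41.00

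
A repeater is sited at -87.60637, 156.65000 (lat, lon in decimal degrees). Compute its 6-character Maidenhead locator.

QA82hj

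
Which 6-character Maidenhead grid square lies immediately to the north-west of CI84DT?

CI84cu

Longitude subsquare d = 3; −1 → 2 = c.
Latitude subsquare t = 19; +1 → 20 = u.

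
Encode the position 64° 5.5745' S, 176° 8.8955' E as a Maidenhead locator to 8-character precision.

RC85bv77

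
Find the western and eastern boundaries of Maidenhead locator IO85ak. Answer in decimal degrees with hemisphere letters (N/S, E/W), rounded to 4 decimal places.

Field I=8, O=14: +8·20° lon, +14·10° lat → SW at lon -20°, lat 50°.
Square 8, 5: +8·2° lon, +5·1° lat → SW at lon -4°, lat 55°.
Subsquare a=0, k=10: +0·0.0833333° lon, +10·0.0416667° lat → SW at lon -4°, lat 55.4167°.
Cell spans 0.0833333° lon × 0.0416667° lat.
west 4.0000° W, east 3.9167° W.

4.0000° W, 3.9167° W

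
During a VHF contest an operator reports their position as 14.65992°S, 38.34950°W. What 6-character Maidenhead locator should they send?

HH05ti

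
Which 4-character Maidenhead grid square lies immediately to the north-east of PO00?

PO11

Longitude square 0; +1 → 1.
Latitude square 0; +1 → 1.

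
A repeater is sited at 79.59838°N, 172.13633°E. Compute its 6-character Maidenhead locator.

RQ69bo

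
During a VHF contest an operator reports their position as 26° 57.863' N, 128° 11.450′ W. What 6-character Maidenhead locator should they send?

CL56vx

Add 180° to longitude and 90° to latitude: 51.8092, 116.9644.
Field (20°×10°, letters A–R): 51.8092/20 → 2 → C, 116.9644/10 → 11 → L; chars CL.
Square (2°×1°, digits 0–9): 11.8092/2 → 5, 6.9644/1 → 6; chars 56.
Subsquare (5′×2.5′, letters a–x): 1.8092/0.0833333 → 21 → v, 0.9644/0.0416667 → 23 → x; chars vx.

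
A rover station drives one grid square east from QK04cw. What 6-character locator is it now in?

QK04dw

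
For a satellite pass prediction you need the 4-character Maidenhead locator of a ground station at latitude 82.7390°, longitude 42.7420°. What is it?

Offset from 180°W / 90°S: lon 222.74°, lat 172.74°.
Field: 222.74/20 → 11 → L, 172.74/10 → 17 → R; chars LR.
Square: 2.74/2 → 1, 2.74/1 → 2; chars 12.

LR12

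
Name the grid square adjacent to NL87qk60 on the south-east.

NL87qj79

Longitude extended square 6; +1 → 7.
Latitude extended square 0; −1 → -1, wraps to 9, carry into subsquare.
Latitude subsquare k = 10; −1 → 9 = j.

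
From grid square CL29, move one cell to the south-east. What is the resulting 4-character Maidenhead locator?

CL38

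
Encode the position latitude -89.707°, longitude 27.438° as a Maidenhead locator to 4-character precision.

Add 180° to longitude and 90° to latitude: 207.44, 0.29.
Field (20°×10°, letters A–R): lon ⌊207.44/20⌋ = 10 → K; lat ⌊0.29/10⌋ = 0 → A.
Square (2°×1°, digits 0–9): lon ⌊7.44/2⌋ = 3; lat ⌊0.29/1⌋ = 0.

KA30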